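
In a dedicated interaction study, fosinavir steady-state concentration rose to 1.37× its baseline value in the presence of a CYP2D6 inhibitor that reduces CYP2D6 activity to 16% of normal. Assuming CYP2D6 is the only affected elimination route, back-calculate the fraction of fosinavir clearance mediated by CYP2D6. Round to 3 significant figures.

CL'/CL = 1 / 1.37 = 0.7299
0.16·fm + (1 − fm) = 0.7299
fm = (0.7299 − 1) / (0.16 − 1) = 0.322

0.322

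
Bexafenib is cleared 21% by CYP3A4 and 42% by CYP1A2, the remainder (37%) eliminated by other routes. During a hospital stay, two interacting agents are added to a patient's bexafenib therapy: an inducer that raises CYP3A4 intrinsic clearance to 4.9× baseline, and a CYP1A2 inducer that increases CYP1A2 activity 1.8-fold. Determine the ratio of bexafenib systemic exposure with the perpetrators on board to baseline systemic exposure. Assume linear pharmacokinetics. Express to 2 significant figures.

CYP3A4: 0.21 × 4.9 = 1.029
CYP1A2: 0.42 × 1.8 = 0.756
Other: 0.37 (unchanged)
New clearance relative to baseline: 1.029 + 0.756 + 0.37 = 2.155.
Net systemic exposure ratio = 1 / 2.155 = 0.46.

0.46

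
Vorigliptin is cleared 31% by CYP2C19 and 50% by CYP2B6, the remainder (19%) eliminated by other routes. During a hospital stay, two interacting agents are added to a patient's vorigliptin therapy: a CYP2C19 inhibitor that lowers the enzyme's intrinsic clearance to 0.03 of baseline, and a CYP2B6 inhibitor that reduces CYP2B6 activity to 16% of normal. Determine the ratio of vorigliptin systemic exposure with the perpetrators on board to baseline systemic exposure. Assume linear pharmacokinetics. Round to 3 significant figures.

CYP2C19: 0.31 × 0.03 = 0.0093
CYP2B6: 0.5 × 0.16 = 0.08
Other: 0.19 (unchanged)
Relative clearance = 0.0093 + 0.08 + 0.19 = 0.2793.
Systemic exposure ∝ 1/CL: fold-change = 1 / 0.2793 = 3.58.

3.58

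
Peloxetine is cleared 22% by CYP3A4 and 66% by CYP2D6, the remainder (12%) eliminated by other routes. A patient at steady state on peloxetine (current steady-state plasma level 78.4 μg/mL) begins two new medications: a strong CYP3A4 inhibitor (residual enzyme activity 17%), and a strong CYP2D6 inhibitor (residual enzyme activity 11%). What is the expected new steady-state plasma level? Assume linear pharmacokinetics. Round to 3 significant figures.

341 μg/mL

The CYP3A4 pathway (22% of clearance) is reduced to 0.17× activity: 0.22 × 0.17 = 0.0374.
The CYP2D6 pathway (66% of clearance) is reduced to 0.11× activity: 0.66 × 0.11 = 0.0726.
The remaining 12% of clearance is unaffected.
New clearance relative to baseline: 0.0374 + 0.0726 + 0.12 = 0.23.
New steady-state plasma level = 78.4 / 0.23 = 341 μg/mL (concentration scales inversely with clearance).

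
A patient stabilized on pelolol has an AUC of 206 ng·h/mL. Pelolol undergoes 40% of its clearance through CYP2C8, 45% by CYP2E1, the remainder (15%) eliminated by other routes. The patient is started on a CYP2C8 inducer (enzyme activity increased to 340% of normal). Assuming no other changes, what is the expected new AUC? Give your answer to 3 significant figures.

The CYP2C8 pathway (40% of clearance) is boosted to 3.4× activity: 0.4 × 3.4 = 1.36.
CYP2E1 (45%) and the residual 15% are unaffected.
Relative clearance = 1.36 + 0.45 + 0.15 = 1.96.
AUC ∝ 1/CL, so new value = 206 / 1.96 = 105 ng·h/mL.

105 ng·h/mL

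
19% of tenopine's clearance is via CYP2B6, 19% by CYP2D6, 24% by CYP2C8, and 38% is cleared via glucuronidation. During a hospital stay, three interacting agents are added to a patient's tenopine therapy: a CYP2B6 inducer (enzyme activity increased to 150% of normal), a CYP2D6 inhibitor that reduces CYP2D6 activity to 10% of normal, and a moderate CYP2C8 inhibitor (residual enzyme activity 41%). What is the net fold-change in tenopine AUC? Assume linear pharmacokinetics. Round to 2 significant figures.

1.3

The CYP2B6 pathway (19% of clearance) rises to 1.5× activity: 0.19 × 1.5 = 0.285.
The CYP2D6 pathway (19% of clearance) drops to 0.1× activity: 0.19 × 0.1 = 0.019.
The CYP2C8 pathway (24% of clearance) is reduced to 0.41× activity: 0.24 × 0.41 = 0.0984.
The remaining 38% of clearance is unaffected.
Relative clearance = 0.285 + 0.019 + 0.0984 + 0.38 = 0.7824.
AUC ∝ 1/CL: fold-change = 1 / 0.7824 = 1.3.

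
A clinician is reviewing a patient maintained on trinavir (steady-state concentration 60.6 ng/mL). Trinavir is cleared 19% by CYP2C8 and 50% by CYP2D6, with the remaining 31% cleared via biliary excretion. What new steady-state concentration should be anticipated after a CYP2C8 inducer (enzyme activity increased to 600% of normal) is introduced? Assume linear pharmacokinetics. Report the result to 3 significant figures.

The CYP2C8 pathway (19% of clearance) is boosted to 6× activity: 0.19 × 6 = 1.14.
CYP2D6 (50%) and the residual 31% are unaffected.
Relative clearance = 1.14 + 0.5 + 0.31 = 1.95.
New steady-state concentration = baseline ÷ relative clearance = 60.6 / 1.95 = 31.1 ng/mL.

31.1 ng/mL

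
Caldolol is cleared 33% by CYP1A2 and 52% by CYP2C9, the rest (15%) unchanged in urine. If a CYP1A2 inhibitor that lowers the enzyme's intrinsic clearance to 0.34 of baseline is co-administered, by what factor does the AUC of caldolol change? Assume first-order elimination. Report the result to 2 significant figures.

1.3

The CYP1A2 pathway (33% of clearance) falls to 0.34× activity: 0.33 × 0.34 = 0.1122.
CYP2C9 (52%) and the residual 15% are unaffected.
CL_new/CL_old = 0.1122 + 0.52 + 0.15 = 0.7822.
AUC ratio = CL_old/CL_new = 1 / 0.7822 = 1.3.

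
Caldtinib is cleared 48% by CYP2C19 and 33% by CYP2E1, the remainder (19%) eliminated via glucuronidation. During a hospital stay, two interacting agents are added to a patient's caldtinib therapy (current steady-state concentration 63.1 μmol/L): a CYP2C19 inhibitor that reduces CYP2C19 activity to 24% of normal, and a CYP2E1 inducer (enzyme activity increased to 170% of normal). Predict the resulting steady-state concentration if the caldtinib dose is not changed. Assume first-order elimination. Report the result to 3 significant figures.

The CYP2C19 pathway (48% of clearance) is reduced to 0.24× activity: 0.48 × 0.24 = 0.1152.
The CYP2E1 pathway (33% of clearance) rises to 1.7× activity: 0.33 × 1.7 = 0.561.
Non-CYP routes (19%) are unchanged.
Relative clearance = 0.1152 + 0.561 + 0.19 = 0.8662.
New steady-state concentration = 63.1 / 0.8662 = 72.8 μmol/L (concentration scales inversely with clearance).

72.8 μmol/L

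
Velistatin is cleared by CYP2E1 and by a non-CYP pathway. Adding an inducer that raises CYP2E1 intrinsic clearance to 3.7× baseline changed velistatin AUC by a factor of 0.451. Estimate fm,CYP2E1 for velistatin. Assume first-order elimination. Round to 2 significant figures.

Write x for the fraction cleared via CYP2E1. The observed AUC change means clearance rose to 1/0.451 = 2.217 of baseline.
Only the CYP2E1 route changed, so 2.217 = x·3.7 + (1 − x), giving x = 0.45.

0.45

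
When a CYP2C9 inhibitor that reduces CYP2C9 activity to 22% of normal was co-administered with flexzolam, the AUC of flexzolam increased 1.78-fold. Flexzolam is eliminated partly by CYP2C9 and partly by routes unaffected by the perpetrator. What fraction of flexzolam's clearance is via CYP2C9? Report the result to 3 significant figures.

Call the CYP2C9 fraction fm. After the interaction, CL_new/CL_old = fm × 0.22 + (1 − fm).
AUC ratio = 1 / (new CL fraction), so new CL fraction = 1 / 1.78 = 0.5618.
fm × 0.22 + 1 − fm = 0.5618  ⇒  fm × (0.22 − 1) = −0.4382  ⇒  fm = 0.562.

0.562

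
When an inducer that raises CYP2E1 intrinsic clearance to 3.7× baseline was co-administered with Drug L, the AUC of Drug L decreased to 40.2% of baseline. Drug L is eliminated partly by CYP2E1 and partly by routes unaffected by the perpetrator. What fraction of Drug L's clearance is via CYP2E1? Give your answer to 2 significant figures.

0.55

Let fm be the CYP2E1 fraction. New clearance relative to baseline = fm × 3.7 + (1 − fm).
AUC ratio = 1 / (new CL fraction), so new CL fraction = 1 / 0.402 = 2.488.
fm × 3.7 + 1 − fm = 2.488  ⇒  fm × (3.7 − 1) = 1.488  ⇒  fm = 0.55.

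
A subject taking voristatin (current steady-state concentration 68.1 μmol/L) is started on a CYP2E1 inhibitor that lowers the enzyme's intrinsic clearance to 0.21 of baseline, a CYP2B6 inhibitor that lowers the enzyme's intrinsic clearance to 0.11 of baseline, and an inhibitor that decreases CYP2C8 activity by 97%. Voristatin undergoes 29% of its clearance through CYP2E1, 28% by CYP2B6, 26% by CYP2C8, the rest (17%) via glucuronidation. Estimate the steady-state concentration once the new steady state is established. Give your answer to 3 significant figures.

The CYP2E1 pathway (29% of clearance) is reduced to 0.21× activity: 0.29 × 0.21 = 0.0609.
The CYP2B6 pathway (28% of clearance) falls to 0.11× activity: 0.28 × 0.11 = 0.0308.
The CYP2C8 pathway (26% of clearance) is reduced to 0.03× activity: 0.26 × 0.03 = 0.0078.
The remaining 17% of clearance is unaffected.
CL_new/CL_old = 0.0609 + 0.0308 + 0.0078 + 0.17 = 0.2695.
Steady-state concentration ∝ 1/CL: new value = 68.1 / 0.2695 = 253 μmol/L.

253 μmol/L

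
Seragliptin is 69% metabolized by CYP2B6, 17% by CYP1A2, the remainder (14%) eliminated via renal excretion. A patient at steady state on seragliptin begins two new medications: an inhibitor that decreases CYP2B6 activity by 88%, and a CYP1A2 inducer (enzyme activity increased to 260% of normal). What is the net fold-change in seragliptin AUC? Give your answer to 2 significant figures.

1.5

The CYP2B6 pathway (69% of clearance) falls to 0.12× activity: 0.69 × 0.12 = 0.0828.
The CYP1A2 pathway (17% of clearance) is boosted to 2.6× activity: 0.17 × 2.6 = 0.442.
Non-CYP routes (14%) are unchanged.
CL_new/CL_old = 0.0828 + 0.442 + 0.14 = 0.6648.
Net AUC ratio = 1 / 0.6648 = 1.5.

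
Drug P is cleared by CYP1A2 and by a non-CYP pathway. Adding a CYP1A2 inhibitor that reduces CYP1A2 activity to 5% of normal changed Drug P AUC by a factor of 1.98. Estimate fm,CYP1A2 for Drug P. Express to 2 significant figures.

0.52

Let x = fm,CYP1A2. Because AUC ∝ 1/CL, relative clearance fell to 1/1.98 = 0.5051.
Setting x·0.05 + (1 − x) = 0.5051 and solving: x = (0.5051 − 1)/(0.05 − 1) = 0.52.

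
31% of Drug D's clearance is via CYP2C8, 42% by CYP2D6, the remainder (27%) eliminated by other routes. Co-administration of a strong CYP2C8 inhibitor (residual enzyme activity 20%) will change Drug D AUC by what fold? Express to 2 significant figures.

1.3

The CYP2C8 pathway (31% of clearance) is reduced to 0.2× activity: 0.31 × 0.2 = 0.062.
CYP2D6 (42%) and the residual 27% are unaffected.
CL_new/CL_old = 0.062 + 0.42 + 0.27 = 0.752.
AUC is inversely proportional to clearance, so the fold-change is 1 / 0.752 = 1.3.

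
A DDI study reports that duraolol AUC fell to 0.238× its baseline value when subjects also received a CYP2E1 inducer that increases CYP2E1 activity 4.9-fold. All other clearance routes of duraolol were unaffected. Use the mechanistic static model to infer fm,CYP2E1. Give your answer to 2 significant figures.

Call the CYP2E1 fraction fm. After the interaction, CL_new/CL_old = fm × 4.9 + (1 − fm).
AUC ratio = 1 / (new CL fraction), so new CL fraction = 1 / 0.238 = 4.202.
fm × 4.9 + 1 − fm = 4.202  ⇒  fm × (4.9 − 1) = 3.202  ⇒  fm = 0.82.

0.82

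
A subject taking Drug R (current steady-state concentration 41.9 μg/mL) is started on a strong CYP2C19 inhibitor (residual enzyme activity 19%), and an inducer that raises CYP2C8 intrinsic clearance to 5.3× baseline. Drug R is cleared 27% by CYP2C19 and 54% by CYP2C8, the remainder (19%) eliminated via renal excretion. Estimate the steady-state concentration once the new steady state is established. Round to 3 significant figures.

The CYP2C19 pathway (27% of clearance) falls to 0.19× activity: 0.27 × 0.19 = 0.0513.
The CYP2C8 pathway (54% of clearance) rises to 5.3× activity: 0.54 × 5.3 = 2.862.
Non-CYP routes (19%) are unchanged.
New clearance relative to baseline: 0.0513 + 2.862 + 0.19 = 3.1033.
Dividing the baseline by the relative clearance: 41.9 / 3.1033 = 13.5 μg/mL.

13.5 μg/mL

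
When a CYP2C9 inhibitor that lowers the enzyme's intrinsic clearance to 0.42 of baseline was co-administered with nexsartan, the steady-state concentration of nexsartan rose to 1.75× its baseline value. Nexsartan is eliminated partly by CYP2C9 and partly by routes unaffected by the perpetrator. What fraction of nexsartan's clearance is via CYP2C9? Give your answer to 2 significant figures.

0.74

Let x = fm,CYP2C9. Because steady-state concentration ∝ 1/CL, relative clearance fell to 1/1.75 = 0.5714.
Only the CYP2C9 route changed, so 0.5714 = x·0.42 + (1 − x), giving x = 0.74.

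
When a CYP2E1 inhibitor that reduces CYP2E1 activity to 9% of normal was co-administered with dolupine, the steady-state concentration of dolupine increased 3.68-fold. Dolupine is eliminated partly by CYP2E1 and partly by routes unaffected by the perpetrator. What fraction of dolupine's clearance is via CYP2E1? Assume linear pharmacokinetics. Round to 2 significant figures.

0.80

CL'/CL = 1 / 3.68 = 0.2717
0.09·fm + (1 − fm) = 0.2717
fm = (0.2717 − 1) / (0.09 − 1) = 0.80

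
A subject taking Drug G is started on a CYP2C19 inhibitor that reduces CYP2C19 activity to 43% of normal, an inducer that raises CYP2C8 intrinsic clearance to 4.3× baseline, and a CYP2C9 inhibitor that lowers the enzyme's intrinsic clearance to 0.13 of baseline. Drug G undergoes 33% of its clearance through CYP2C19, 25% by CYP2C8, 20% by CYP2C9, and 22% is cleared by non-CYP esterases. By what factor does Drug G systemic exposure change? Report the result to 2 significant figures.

0.68

The CYP2C19 pathway (33% of clearance) is reduced to 0.43× activity: 0.33 × 0.43 = 0.1419.
The CYP2C8 pathway (25% of clearance) increases to 4.3× activity: 0.25 × 4.3 = 1.075.
The CYP2C9 pathway (20% of clearance) is reduced to 0.13× activity: 0.2 × 0.13 = 0.026.
Non-CYP routes (22%) are unchanged.
CL_new/CL_old = 0.1419 + 1.075 + 0.026 + 0.22 = 1.4629.
Net systemic exposure ratio = 1 / 1.4629 = 0.68.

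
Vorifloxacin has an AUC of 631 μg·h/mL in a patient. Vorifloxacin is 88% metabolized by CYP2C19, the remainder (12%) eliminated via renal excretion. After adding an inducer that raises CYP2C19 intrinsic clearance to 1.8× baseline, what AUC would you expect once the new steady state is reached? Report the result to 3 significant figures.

370 μg·h/mL

CYP2C19: 0.88 × 1.8 = 1.584
Other: 0.12 (unchanged)
CL_new/CL_old = 1.584 + 0.12 = 1.704.
New AUC = baseline ÷ relative clearance = 631 / 1.704 = 370 μg·h/mL.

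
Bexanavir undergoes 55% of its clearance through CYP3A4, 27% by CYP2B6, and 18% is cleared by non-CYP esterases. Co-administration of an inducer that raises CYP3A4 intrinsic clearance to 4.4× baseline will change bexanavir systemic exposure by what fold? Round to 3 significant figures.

0.348

CYP3A4: 0.55 × 4.4 = 2.42
CYP2B6: 0.27 (unchanged)
Other: 0.18 (unchanged)
Relative clearance = 2.42 + 0.27 + 0.18 = 2.87.
Systemic exposure is inversely proportional to clearance, so the fold-change is 1 / 2.87 = 0.348.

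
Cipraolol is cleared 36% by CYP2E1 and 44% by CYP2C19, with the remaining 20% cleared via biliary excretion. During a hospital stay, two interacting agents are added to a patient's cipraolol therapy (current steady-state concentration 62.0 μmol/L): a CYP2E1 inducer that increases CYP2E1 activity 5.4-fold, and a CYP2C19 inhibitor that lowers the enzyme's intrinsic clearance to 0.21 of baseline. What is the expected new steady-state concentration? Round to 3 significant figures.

CYP2E1: 0.36 × 5.4 = 1.944
CYP2C19: 0.44 × 0.21 = 0.0924
Other: 0.2 (unchanged)
CL_new/CL_old = 1.944 + 0.0924 + 0.2 = 2.2364.
New steady-state concentration = 62.0 / 2.2364 = 27.7 μmol/L (concentration scales inversely with clearance).

27.7 μmol/L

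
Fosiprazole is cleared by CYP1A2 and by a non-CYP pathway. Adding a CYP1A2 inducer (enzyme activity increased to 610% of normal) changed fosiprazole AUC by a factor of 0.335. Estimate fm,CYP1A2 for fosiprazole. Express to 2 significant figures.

0.39

CL'/CL = 1 / 0.335 = 2.985
6.1·fm + (1 − fm) = 2.985
fm = (2.985 − 1) / (6.1 − 1) = 0.39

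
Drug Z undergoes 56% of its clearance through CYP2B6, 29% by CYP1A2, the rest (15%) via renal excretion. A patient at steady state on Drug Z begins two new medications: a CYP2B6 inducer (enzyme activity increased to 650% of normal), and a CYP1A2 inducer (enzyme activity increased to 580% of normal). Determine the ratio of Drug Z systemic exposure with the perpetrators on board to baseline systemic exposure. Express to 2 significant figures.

0.18

The CYP2B6 pathway (56% of clearance) rises to 6.5× activity: 0.56 × 6.5 = 3.64.
The CYP1A2 pathway (29% of clearance) rises to 5.8× activity: 0.29 × 5.8 = 1.682.
Non-CYP routes (15%) are unchanged.
New clearance relative to baseline: 3.64 + 1.682 + 0.15 = 5.472.
Net systemic exposure ratio = 1 / 5.472 = 0.18.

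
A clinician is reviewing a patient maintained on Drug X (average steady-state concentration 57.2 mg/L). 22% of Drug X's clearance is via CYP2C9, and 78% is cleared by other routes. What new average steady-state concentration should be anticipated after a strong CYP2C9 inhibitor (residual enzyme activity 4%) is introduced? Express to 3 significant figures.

72.5 mg/L

The CYP2C9 pathway (22% of clearance) is reduced to 0.04× activity: 0.22 × 0.04 = 0.0088.
Non-CYP routes (78%) are unchanged.
Relative clearance = 0.0088 + 0.78 = 0.7888.
Average steady-state concentration ∝ 1/CL, so new value = 57.2 / 0.7888 = 72.5 mg/L.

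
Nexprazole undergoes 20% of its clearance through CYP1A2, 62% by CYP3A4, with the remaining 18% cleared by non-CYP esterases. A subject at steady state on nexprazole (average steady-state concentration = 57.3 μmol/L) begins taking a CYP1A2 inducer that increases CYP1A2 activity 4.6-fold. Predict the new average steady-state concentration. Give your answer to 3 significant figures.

The CYP1A2 pathway (20% of clearance) rises to 4.6× activity: 0.2 × 4.6 = 0.92.
CYP3A4 (62%) and the residual 18% are unaffected.
CL_new/CL_old = 0.92 + 0.62 + 0.18 = 1.72.
Average steady-state concentration ∝ 1/CL, so new value = 57.3 / 1.72 = 33.3 μmol/L.

33.3 μmol/L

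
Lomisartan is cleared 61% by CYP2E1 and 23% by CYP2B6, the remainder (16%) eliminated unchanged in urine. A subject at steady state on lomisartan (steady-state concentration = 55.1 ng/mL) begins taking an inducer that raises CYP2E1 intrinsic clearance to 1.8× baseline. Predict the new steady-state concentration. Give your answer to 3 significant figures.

The CYP2E1 pathway (61% of clearance) rises to 1.8× activity: 0.61 × 1.8 = 1.098.
CYP2B6 (23%) and the residual 16% are unaffected.
New clearance relative to baseline: 1.098 + 0.23 + 0.16 = 1.488.
Steady-state concentration ∝ 1/CL, so new value = 55.1 / 1.488 = 37.0 ng/mL.

37.0 ng/mL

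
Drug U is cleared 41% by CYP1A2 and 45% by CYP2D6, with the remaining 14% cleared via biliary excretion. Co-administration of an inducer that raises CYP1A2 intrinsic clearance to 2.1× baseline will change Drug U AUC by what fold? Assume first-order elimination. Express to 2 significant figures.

0.69

CYP1A2: 0.41 × 2.1 = 0.861
CYP2D6: 0.45 (unchanged)
Other: 0.14 (unchanged)
CL_new/CL_old = 0.861 + 0.45 + 0.14 = 1.451.
AUC is inversely proportional to clearance, so the fold-change is 1 / 1.451 = 0.69.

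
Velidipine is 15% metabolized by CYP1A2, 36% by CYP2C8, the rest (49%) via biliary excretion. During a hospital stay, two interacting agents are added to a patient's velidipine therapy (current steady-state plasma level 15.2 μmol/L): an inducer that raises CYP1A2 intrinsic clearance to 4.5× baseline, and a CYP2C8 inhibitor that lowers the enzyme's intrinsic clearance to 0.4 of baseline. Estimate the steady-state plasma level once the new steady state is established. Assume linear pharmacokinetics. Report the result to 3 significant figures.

The CYP1A2 pathway (15% of clearance) rises to 4.5× activity: 0.15 × 4.5 = 0.675.
The CYP2C8 pathway (36% of clearance) drops to 0.4× activity: 0.36 × 0.4 = 0.144.
The remaining 49% of clearance is unaffected.
New clearance relative to baseline: 0.675 + 0.144 + 0.49 = 1.309.
New steady-state plasma level = 15.2 / 1.309 = 11.6 μmol/L (concentration scales inversely with clearance).

11.6 μmol/L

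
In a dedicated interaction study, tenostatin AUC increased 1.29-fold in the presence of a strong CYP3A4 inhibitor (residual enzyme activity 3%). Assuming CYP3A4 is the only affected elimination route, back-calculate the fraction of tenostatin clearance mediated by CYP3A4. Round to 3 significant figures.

Write x for the fraction cleared via CYP3A4. The observed AUC change means clearance fell to 1/1.29 = 0.7752 of baseline.
Only the CYP3A4 route changed, so 0.7752 = x·0.03 + (1 − x), giving x = 0.232.

0.232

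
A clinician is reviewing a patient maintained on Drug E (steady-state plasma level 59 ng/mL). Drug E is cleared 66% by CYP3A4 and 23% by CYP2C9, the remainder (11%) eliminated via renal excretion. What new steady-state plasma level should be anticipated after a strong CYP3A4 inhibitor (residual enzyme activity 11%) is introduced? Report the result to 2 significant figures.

1.4 × 10² ng/mL

The CYP3A4 pathway (66% of clearance) drops to 0.11× activity: 0.66 × 0.11 = 0.0726.
CYP2C9 (23%) and the residual 11% are unaffected.
New clearance relative to baseline: 0.0726 + 0.23 + 0.11 = 0.4126.
New steady-state plasma level = baseline ÷ relative clearance = 59 / 0.4126 = 1.4 × 10² ng/mL.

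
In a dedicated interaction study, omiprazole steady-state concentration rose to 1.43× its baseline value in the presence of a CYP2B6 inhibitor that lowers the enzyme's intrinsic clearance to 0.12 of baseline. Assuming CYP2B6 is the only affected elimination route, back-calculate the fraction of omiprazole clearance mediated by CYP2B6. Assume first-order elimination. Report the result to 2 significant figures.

0.34

Let x = fm,CYP2B6. Because steady-state concentration ∝ 1/CL, relative clearance fell to 1/1.43 = 0.6993.
Only the CYP2B6 route changed, so 0.6993 = x·0.12 + (1 − x), giving x = 0.34.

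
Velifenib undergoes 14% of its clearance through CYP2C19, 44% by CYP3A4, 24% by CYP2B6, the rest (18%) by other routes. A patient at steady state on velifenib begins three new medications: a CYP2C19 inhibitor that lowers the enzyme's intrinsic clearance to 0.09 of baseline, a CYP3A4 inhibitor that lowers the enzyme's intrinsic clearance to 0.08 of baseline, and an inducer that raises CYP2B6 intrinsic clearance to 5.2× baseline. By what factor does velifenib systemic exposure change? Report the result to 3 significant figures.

The CYP2C19 pathway (14% of clearance) drops to 0.09× activity: 0.14 × 0.09 = 0.0126.
The CYP3A4 pathway (44% of clearance) is reduced to 0.08× activity: 0.44 × 0.08 = 0.0352.
The CYP2B6 pathway (24% of clearance) is boosted to 5.2× activity: 0.24 × 5.2 = 1.248.
Non-CYP routes (18%) are unchanged.
Relative clearance = 0.0126 + 0.0352 + 1.248 + 0.18 = 1.4758.
Because systemic exposure varies inversely with clearance, the combined effect is 1 / 1.4758 = 0.678.

0.678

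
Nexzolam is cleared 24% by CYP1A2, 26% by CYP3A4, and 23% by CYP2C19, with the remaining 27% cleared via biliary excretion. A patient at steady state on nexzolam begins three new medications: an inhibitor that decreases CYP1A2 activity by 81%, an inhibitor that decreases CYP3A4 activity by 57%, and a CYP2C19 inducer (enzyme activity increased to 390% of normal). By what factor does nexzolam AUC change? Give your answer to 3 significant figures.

CYP1A2: 0.24 × 0.19 = 0.0456
CYP3A4: 0.26 × 0.43 = 0.1118
CYP2C19: 0.23 × 3.9 = 0.897
Other: 0.27 (unchanged)
CL_new/CL_old = 0.0456 + 0.1118 + 0.897 + 0.27 = 1.3244.
Because AUC varies inversely with clearance, the combined effect is 1 / 1.3244 = 0.755.

0.755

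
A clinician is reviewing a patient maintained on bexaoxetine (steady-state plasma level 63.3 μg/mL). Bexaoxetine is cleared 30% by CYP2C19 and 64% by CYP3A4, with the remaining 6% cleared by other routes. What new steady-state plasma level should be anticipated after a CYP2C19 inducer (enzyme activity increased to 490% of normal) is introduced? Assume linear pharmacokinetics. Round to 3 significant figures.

The CYP2C19 pathway (30% of clearance) rises to 4.9× activity: 0.3 × 4.9 = 1.47.
CYP3A4 (64%) and the residual 6% are unaffected.
Relative clearance = 1.47 + 0.64 + 0.06 = 2.17.
New steady-state plasma level = baseline ÷ relative clearance = 63.3 / 2.17 = 29.2 μg/mL.

29.2 μg/mL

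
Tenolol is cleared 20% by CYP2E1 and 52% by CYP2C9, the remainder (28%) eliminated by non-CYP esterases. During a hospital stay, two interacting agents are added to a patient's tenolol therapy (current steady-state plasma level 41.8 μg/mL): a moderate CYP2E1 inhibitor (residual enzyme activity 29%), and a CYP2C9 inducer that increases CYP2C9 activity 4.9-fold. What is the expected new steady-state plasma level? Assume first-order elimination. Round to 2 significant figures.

CYP2E1: 0.2 × 0.29 = 0.058
CYP2C9: 0.52 × 4.9 = 2.548
Other: 0.28 (unchanged)
CL_new/CL_old = 0.058 + 2.548 + 0.28 = 2.886.
Dividing the baseline by the relative clearance: 41.8 / 2.886 = 14 μg/mL.

14 μg/mL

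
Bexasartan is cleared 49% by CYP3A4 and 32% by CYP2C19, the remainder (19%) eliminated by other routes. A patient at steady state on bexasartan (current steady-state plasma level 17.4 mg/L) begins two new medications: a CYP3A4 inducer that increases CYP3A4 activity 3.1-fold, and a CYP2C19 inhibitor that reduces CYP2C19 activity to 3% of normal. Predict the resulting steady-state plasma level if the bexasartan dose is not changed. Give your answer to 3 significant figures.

10.1 mg/L

The CYP3A4 pathway (49% of clearance) increases to 3.1× activity: 0.49 × 3.1 = 1.519.
The CYP2C19 pathway (32% of clearance) falls to 0.03× activity: 0.32 × 0.03 = 0.0096.
The remaining 19% of clearance is unaffected.
New clearance relative to baseline: 1.519 + 0.0096 + 0.19 = 1.7186.
Dividing the baseline by the relative clearance: 17.4 / 1.7186 = 10.1 mg/L.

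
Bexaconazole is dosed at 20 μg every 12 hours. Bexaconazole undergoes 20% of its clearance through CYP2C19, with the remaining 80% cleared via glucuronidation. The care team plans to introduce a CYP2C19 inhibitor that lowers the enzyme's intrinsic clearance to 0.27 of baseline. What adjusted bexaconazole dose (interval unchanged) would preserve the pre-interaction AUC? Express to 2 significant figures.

The CYP2C19 pathway (20% of clearance) falls to 0.27× activity: 0.2 × 0.27 = 0.054.
The remaining 80% of clearance is unaffected.
CL_new/CL_old = 0.054 + 0.8 = 0.854.
Exposure is unchanged when dose changes in proportion to clearance. New dose = 20 μg × 0.854 = 17 μg.

17 μg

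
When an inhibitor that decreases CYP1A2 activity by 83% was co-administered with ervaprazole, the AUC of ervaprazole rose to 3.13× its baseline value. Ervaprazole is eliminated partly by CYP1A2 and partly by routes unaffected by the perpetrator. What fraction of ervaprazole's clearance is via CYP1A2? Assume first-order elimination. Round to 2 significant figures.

CL'/CL = 1 / 3.13 = 0.3195
0.17·fm + (1 − fm) = 0.3195
fm = (0.3195 − 1) / (0.17 − 1) = 0.82

0.82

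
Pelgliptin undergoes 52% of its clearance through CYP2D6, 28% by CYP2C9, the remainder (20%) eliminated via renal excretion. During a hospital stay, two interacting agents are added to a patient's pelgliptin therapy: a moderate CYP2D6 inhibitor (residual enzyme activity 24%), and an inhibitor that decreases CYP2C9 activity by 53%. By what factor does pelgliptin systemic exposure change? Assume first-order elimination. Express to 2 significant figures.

2.2

CYP2D6: 0.52 × 0.24 = 0.1248
CYP2C9: 0.28 × 0.47 = 0.1316
Other: 0.2 (unchanged)
Relative clearance = 0.1248 + 0.1316 + 0.2 = 0.4564.
Systemic exposure ∝ 1/CL: fold-change = 1 / 0.4564 = 2.2.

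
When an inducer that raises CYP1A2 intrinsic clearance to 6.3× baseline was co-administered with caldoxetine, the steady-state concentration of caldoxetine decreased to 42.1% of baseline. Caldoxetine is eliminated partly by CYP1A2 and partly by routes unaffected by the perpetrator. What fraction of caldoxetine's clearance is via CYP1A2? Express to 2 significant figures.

0.26

CL'/CL = 1 / 0.421 = 2.375
6.3·fm + (1 − fm) = 2.375
fm = (2.375 − 1) / (6.3 − 1) = 0.26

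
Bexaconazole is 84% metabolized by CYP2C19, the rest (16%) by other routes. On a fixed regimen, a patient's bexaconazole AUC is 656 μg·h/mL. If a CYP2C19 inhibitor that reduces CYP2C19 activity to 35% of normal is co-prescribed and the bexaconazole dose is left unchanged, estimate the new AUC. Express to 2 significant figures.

1.4 × 10³ μg·h/mL

CYP2C19: 0.84 × 0.35 = 0.294
Other: 0.16 (unchanged)
New clearance relative to baseline: 0.294 + 0.16 = 0.454.
New AUC = baseline ÷ relative clearance = 656 / 0.454 = 1.4 × 10³ μg·h/mL.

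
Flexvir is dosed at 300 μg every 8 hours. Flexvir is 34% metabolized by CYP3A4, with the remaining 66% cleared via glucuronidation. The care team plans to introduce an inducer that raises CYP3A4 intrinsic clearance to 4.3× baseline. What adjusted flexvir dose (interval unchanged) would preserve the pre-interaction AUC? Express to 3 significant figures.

637 μg

The CYP3A4 pathway (34% of clearance) increases to 4.3× activity: 0.34 × 4.3 = 1.462.
The remaining 66% of clearance is unaffected.
New clearance relative to baseline: 1.462 + 0.66 = 2.122.
Css,avg = (dose rate)/CL, so holding Css fixed requires dose ∝ CL: 300 × 2.122 = 637 μg.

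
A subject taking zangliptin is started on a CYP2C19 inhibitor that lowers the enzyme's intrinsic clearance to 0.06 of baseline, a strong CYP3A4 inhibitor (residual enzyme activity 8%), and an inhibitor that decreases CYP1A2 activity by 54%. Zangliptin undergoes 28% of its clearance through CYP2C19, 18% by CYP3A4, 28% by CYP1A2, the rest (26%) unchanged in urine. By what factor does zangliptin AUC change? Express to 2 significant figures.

The CYP2C19 pathway (28% of clearance) falls to 0.06× activity: 0.28 × 0.06 = 0.0168.
The CYP3A4 pathway (18% of clearance) is reduced to 0.08× activity: 0.18 × 0.08 = 0.0144.
The CYP1A2 pathway (28% of clearance) falls to 0.46× activity: 0.28 × 0.46 = 0.1288.
The remaining 26% of clearance is unaffected.
New clearance relative to baseline: 0.0168 + 0.0144 + 0.1288 + 0.26 = 0.42.
Because AUC varies inversely with clearance, the combined effect is 1 / 0.42 = 2.4.

2.4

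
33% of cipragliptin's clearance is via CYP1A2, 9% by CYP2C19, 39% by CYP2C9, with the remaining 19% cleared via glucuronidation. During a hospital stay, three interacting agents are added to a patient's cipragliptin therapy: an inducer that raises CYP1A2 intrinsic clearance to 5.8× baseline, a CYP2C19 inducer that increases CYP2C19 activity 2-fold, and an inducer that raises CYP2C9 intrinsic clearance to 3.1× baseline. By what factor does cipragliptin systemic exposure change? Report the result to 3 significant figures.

The CYP1A2 pathway (33% of clearance) increases to 5.8× activity: 0.33 × 5.8 = 1.914.
The CYP2C19 pathway (9% of clearance) increases to 2× activity: 0.09 × 2 = 0.18.
The CYP2C9 pathway (39% of clearance) rises to 3.1× activity: 0.39 × 3.1 = 1.209.
Non-CYP routes (19%) are unchanged.
New clearance relative to baseline: 1.914 + 0.18 + 1.209 + 0.19 = 3.493.
Net systemic exposure ratio = 1 / 3.493 = 0.286.

0.286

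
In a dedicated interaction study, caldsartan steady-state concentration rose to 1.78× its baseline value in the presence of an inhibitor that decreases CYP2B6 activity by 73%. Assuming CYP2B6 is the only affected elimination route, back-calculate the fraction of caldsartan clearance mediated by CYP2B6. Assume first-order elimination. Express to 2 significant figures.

Call the CYP2B6 fraction fm. After the interaction, CL_new/CL_old = fm × 0.27 + (1 − fm).
Steady-state concentration ratio = 1 / (new CL fraction), so new CL fraction = 1 / 1.78 = 0.5618.
fm × 0.27 + 1 − fm = 0.5618  ⇒  fm × (0.27 − 1) = −0.4382  ⇒  fm = 0.60.

0.60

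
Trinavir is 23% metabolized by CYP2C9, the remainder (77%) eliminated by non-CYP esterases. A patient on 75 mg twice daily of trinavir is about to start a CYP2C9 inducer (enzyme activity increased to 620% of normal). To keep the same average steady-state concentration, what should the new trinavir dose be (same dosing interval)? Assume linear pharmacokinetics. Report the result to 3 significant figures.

165 mg

The CYP2C9 pathway (23% of clearance) is boosted to 6.2× activity: 0.23 × 6.2 = 1.426.
Non-CYP routes (77%) are unchanged.
CL_new/CL_old = 1.426 + 0.77 = 2.196.
To maintain the same steady-state level, dose must scale with clearance: new dose = 75 × 2.196 = 165 mg.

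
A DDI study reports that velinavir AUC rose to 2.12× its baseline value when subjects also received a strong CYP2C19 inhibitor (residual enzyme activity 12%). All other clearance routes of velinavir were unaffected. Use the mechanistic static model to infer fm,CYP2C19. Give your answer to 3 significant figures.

Let fm be the CYP2C19 fraction. New clearance relative to baseline = fm × 0.12 + (1 − fm).
AUC ratio = 1 / (new CL fraction), so new CL fraction = 1 / 2.12 = 0.4717.
fm × 0.12 + 1 − fm = 0.4717  ⇒  fm × (0.12 − 1) = −0.5283  ⇒  fm = 0.600.

0.600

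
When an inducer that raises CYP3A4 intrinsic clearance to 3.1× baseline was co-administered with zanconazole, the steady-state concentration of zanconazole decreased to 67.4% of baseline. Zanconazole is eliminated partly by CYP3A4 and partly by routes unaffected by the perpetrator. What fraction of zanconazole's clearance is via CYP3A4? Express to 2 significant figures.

0.23

CL'/CL = 1 / 0.674 = 1.484
3.1·fm + (1 − fm) = 1.484
fm = (1.484 − 1) / (3.1 − 1) = 0.23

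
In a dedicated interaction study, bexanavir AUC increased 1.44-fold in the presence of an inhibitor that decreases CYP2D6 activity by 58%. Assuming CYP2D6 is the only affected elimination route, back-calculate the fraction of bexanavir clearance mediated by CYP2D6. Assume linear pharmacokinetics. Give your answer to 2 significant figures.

Let fm be the CYP2D6 fraction. New clearance relative to baseline = fm × 0.42 + (1 − fm).
AUC ratio = 1 / (new CL fraction), so new CL fraction = 1 / 1.44 = 0.6944.
fm × 0.42 + 1 − fm = 0.6944  ⇒  fm × (0.42 − 1) = −0.3056  ⇒  fm = 0.53.

0.53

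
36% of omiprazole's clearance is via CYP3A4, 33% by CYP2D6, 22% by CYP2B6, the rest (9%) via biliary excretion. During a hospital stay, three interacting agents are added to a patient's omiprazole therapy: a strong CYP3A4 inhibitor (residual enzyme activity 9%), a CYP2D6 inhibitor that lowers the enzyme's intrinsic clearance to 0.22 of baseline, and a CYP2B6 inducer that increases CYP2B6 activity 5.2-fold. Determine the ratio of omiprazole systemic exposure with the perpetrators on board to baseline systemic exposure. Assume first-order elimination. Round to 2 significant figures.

0.75

The CYP3A4 pathway (36% of clearance) falls to 0.09× activity: 0.36 × 0.09 = 0.0324.
The CYP2D6 pathway (33% of clearance) drops to 0.22× activity: 0.33 × 0.22 = 0.0726.
The CYP2B6 pathway (22% of clearance) rises to 5.2× activity: 0.22 × 5.2 = 1.144.
Non-CYP routes (9%) are unchanged.
Relative clearance = 0.0324 + 0.0726 + 1.144 + 0.09 = 1.339.
Net systemic exposure ratio = 1 / 1.339 = 0.75.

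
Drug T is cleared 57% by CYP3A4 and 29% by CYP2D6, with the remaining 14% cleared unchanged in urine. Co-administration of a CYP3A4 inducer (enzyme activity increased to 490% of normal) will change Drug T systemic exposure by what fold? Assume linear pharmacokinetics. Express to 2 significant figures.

0.31

CYP3A4: 0.57 × 4.9 = 2.793
CYP2D6: 0.29 (unchanged)
Other: 0.14 (unchanged)
New clearance relative to baseline: 2.793 + 0.29 + 0.14 = 3.223.
Since systemic exposure ∝ 1/CL, the ratio is 1 / 3.223 = 0.31.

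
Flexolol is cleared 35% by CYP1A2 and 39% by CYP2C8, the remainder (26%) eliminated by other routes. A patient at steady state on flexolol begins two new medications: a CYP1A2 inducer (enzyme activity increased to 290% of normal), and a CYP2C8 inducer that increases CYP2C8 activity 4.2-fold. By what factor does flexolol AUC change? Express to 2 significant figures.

0.34

CYP1A2: 0.35 × 2.9 = 1.015
CYP2C8: 0.39 × 4.2 = 1.638
Other: 0.26 (unchanged)
New clearance relative to baseline: 1.015 + 1.638 + 0.26 = 2.913.
Because AUC varies inversely with clearance, the combined effect is 1 / 2.913 = 0.34.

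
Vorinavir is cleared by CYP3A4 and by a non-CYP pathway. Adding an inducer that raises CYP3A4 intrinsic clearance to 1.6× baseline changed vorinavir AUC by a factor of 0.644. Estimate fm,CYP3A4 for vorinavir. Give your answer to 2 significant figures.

CL'/CL = 1 / 0.644 = 1.553
1.6·fm + (1 − fm) = 1.553
fm = (1.553 − 1) / (1.6 − 1) = 0.92

0.92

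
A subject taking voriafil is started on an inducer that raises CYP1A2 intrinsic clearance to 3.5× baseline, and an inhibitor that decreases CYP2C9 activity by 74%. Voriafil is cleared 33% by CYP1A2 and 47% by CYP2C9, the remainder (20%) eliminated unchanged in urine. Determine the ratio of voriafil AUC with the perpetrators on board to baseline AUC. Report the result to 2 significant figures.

0.68

The CYP1A2 pathway (33% of clearance) is boosted to 3.5× activity: 0.33 × 3.5 = 1.155.
The CYP2C9 pathway (47% of clearance) drops to 0.26× activity: 0.47 × 0.26 = 0.1222.
Non-CYP routes (20%) are unchanged.
CL_new/CL_old = 1.155 + 0.1222 + 0.2 = 1.4772.
Net AUC ratio = 1 / 1.4772 = 0.68.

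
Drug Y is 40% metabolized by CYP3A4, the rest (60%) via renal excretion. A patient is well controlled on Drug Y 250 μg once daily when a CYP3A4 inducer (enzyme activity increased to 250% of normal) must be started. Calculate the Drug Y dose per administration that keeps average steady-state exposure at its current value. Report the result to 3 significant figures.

CYP3A4: 0.4 × 2.5 = 1
Other: 0.6 (unchanged)
New clearance relative to baseline: 1 + 0.6 = 1.6.
Css,avg = (dose rate)/CL, so holding Css fixed requires dose ∝ CL: 250 × 1.6 = 400 μg.

400 μg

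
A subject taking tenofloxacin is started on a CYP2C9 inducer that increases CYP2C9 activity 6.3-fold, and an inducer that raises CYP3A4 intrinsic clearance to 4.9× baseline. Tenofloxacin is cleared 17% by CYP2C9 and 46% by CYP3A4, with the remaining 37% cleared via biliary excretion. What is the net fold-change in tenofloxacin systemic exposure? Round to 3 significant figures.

0.271

The CYP2C9 pathway (17% of clearance) rises to 6.3× activity: 0.17 × 6.3 = 1.071.
The CYP3A4 pathway (46% of clearance) is boosted to 4.9× activity: 0.46 × 4.9 = 2.254.
Non-CYP routes (37%) are unchanged.
CL_new/CL_old = 1.071 + 2.254 + 0.37 = 3.695.
Net systemic exposure ratio = 1 / 3.695 = 0.271.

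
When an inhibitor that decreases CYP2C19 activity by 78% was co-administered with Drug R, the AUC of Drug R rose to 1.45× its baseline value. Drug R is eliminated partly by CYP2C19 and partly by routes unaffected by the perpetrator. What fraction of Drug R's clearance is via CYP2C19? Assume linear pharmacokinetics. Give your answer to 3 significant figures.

Write x for the fraction cleared via CYP2C19. The observed AUC change means clearance fell to 1/1.45 = 0.6897 of baseline.
Only the CYP2C19 route changed, so 0.6897 = x·0.22 + (1 − x), giving x = 0.398.

0.398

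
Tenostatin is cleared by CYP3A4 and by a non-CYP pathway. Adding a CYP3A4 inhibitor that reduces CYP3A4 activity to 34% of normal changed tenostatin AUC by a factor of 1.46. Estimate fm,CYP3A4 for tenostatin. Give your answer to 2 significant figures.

0.48

CL'/CL = 1 / 1.46 = 0.6849
0.34·fm + (1 − fm) = 0.6849
fm = (0.6849 − 1) / (0.34 − 1) = 0.48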